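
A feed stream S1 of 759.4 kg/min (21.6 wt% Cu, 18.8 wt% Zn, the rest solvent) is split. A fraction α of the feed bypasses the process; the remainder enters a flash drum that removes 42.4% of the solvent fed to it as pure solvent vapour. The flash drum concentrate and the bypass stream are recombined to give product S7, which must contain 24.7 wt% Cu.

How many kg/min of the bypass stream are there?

All 759.4×0.216 = 164.03 kg/min of Cu reaches S7, so S7 = 164.03/0.247 = 664.09 kg/min and vapour = 95.309 kg/min.
The evaporator receives (1−α)·759.4 of feed at 0.596 solvent and removes 0.424 of that solvent:
0.424×0.596×(1−α)×759.4 = 95.309
(1−α) = 95.309/191.9 = 0.4967;  α = 0.5033.
Bypass flow = 0.5033×759.4 = 382.24 kg/min.

382.2 kg/min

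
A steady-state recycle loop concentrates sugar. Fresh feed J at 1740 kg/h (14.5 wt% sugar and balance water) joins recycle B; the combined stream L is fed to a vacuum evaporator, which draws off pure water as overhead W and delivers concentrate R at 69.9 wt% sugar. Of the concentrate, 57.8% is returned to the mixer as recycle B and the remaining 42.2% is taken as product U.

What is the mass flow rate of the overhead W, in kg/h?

1379 kg/h

Overall sugar balance (none leaves overhead): sugar in fresh feed = sugar in product, i.e. 1740×0.145 = (1−0.578)·R·0.699.
R = 252.3/(0.699×0.422) = 855.32 kg/h.
Recycle B = 0.578×855.32 = 494.37 kg/h.
Combined feed L = 1740 + 494.37 = 2234.4 kg/h.
Overhead W = L − R = 2234.4 − 855.32 = 1379.1 kg/h.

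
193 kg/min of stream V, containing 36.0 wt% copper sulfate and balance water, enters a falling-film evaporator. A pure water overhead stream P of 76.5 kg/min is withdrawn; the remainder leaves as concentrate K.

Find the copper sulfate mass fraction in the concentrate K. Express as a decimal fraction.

0.596

copper sulfate is not removed: 193×0.360 = 69.48 kg/min of copper sulfate enters K.
Concentrate = 193 − 76.5 = 116.5 kg/min.
Mass fraction = 69.48/116.5 = 0.596.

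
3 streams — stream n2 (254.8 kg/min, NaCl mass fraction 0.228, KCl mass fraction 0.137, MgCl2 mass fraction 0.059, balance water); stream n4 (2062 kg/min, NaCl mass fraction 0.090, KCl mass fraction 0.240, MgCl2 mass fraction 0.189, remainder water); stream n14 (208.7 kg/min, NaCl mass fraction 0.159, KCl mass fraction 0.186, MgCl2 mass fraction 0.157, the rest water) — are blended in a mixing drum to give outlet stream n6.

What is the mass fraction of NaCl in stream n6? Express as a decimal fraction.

0.110

Total flow out = 254.8 + 2062 + 208.7 = 2525.5 kg/min.
NaCl in = 254.8×0.228 + 2062×0.090 + 208.7×0.159 = 276.86 kg/min.
NaCl mass fraction in n6 = 276.86/2525.5 = 0.110.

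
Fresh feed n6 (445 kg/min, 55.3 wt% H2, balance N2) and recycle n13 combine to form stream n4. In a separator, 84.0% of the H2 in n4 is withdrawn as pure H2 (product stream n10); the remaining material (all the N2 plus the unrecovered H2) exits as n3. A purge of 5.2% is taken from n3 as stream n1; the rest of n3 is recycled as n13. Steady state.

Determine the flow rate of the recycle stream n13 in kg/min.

N2 enters only via n6 and leaves only via the purge: 445×0.447 = 0.052×(N2 in n3), and the separator passes all N2, so N2 in n4 = N2 in n3 = 3825.3 kg/min.
H2 in n4: m_A = 445×0.553 + (1−0.052)·(1−0.840)·m_A, so m_A = 246.09/0.8483 = 290.09 kg/min.
n3 = (1−0.840)×290.09 + 3825.3 = 3871.7 kg/min.
Recycle n13 = (1−0.052)×3871.7 = 3670.4 kg/min.

3670 kg/min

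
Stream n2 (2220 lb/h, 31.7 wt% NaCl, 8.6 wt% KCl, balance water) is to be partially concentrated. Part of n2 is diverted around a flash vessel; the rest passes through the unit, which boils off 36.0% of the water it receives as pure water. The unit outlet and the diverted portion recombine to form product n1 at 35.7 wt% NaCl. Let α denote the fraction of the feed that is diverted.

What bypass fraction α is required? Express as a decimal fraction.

0.479

All 2220×0.317 = 703.74 lb/h of NaCl reaches n1, so n1 = 703.74/0.357 = 1971.3 lb/h and vapour = 248.74 lb/h.
The evaporator receives (1−α)·2220 of feed at 0.597 water and removes 0.360 of that water:
0.360×0.597×(1−α)×2220 = 248.74
(1−α) = 248.74/477.12 = 0.5213;  α = 0.4787.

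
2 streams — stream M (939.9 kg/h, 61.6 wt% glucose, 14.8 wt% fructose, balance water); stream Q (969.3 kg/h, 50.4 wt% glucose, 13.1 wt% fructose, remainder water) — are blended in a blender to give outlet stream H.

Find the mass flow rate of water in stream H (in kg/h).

575.6 kg/h

water out = water in = 939.9×0.236 + 969.3×0.365 = 575.61 kg/h.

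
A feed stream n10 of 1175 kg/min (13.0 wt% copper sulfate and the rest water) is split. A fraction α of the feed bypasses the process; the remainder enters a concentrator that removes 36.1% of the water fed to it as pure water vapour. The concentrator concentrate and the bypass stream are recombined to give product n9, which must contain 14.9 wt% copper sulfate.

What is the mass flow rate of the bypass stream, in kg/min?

697.9 kg/min

All 1175×0.130 = 152.75 kg/min of copper sulfate reaches n9, so n9 = 152.75/0.149 = 1025.2 kg/min and vapour = 149.83 kg/min.
The evaporator receives (1−α)·1175 of feed at 0.870 water and removes 0.361 of that water:
0.361×0.870×(1−α)×1175 = 149.83
(1−α) = 149.83/369.03 = 0.4060;  α = 0.5940.
Bypass flow = 0.5940×1175 = 697.93 kg/min.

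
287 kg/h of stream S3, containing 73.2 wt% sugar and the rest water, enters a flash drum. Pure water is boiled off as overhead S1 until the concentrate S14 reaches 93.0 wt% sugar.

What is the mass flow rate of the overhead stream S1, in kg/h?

61.1 kg/h

sugar is conserved: 287×0.732 = 210.08 kg/h all reports to the concentrate.
Concentrate = 210.08/(target fraction) = 225.9 kg/h.
Overhead = 287 − 225.9 = 61.103 kg/h.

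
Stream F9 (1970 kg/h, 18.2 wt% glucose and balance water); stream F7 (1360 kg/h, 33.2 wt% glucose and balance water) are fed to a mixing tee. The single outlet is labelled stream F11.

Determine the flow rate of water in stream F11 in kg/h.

water out = water in = 1970×0.818 + 1360×0.668 = 2519.9 kg/h.

2520 kg/h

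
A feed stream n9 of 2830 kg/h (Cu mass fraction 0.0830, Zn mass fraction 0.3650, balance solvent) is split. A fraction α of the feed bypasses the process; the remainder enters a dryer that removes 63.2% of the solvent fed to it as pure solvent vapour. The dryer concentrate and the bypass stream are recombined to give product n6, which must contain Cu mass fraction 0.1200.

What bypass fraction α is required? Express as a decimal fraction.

All 2830×0.083 = 234.89 kg/h of Cu reaches n6, so n6 = 234.89/0.120 = 1957.4 kg/h and vapour = 872.58 kg/h.
The evaporator receives (1−α)·2830 of feed at 0.552 solvent and removes 0.632 of that solvent:
0.632×0.552×(1−α)×2830 = 872.58
(1−α) = 872.58/987.29 = 0.8838;  α = 0.1162.

0.116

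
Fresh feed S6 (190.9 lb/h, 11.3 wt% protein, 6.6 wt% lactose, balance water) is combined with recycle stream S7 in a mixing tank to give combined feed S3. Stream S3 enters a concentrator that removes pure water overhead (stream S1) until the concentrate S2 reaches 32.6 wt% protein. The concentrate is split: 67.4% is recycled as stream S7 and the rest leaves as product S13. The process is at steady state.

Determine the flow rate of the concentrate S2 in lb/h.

Overall protein balance (none leaves overhead): protein in fresh feed = protein in product, i.e. 190.9×0.113 = (1−0.674)·S2·0.326.
S2 = 21.572/(0.326×0.326) = 202.98 lb/h.

203 lb/h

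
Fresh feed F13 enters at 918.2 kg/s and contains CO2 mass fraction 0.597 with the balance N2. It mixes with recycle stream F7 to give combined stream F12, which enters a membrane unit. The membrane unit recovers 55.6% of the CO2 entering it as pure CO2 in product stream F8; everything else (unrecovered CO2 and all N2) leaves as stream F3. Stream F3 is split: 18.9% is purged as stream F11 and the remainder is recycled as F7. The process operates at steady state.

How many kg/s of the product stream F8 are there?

476.3 kg/s

CO2 in F12: m_A = 918.2×0.597 + (1−0.189)·(1−0.556)·m_A, so m_A = 548.17/0.6399 = 856.62 kg/s.
Product F8 = 0.556×856.62 = 476.28 kg/s.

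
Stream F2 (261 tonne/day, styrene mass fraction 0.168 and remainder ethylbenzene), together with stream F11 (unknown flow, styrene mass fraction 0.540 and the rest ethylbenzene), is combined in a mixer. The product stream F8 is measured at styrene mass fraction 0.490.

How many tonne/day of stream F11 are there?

Let F11 be the unknown flow. Total out = 261 + F11.
styrene balance: 43.848 + 0.540·F11 = 0.490·(261 + F11)
(0.540 − 0.490)·F11 = 0.490×261 − 43.848 = 84.042
F11 = 84.042 / 0.050 = 1680.8 tonne/day

1681 tonne/day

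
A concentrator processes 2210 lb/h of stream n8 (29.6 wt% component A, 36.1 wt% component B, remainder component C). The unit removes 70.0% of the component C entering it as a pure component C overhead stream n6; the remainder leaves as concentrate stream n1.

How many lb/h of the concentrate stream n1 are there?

component C entering = 2210×0.343 = 758.03 lb/h; overhead removed = 0.700×758.03 = 530.62 lb/h.
Concentrate = 2210 − 530.62 = 1679.4 lb/h.

1679 lb/h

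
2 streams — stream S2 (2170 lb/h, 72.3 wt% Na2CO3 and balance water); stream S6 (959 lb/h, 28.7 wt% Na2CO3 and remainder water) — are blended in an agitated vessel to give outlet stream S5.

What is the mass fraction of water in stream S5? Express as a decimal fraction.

0.4106

Total flow out = 2170 + 959 = 3129 lb/h.
water in = 2170×0.277 + 959×0.713 = 1284.9 lb/h.
water mass fraction in S5 = 1284.9/3129 = 0.4106.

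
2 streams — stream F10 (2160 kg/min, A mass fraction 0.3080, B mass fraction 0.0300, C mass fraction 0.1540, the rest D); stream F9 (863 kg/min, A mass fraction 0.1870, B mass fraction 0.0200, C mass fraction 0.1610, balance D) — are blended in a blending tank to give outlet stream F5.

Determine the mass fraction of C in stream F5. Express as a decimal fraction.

Total flow out = 2160 + 863 = 3023 kg/min.
C in = 2160×0.154 + 863×0.161 = 471.58 kg/min.
C mass fraction in F5 = 471.58/3023 = 0.1560.

0.1560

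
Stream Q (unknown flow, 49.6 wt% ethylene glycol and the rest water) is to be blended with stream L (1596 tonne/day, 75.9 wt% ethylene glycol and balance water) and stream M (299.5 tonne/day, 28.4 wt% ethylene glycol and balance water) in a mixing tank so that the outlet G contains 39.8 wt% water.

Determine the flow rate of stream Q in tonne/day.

Let Q be the unknown flow. Total out = 1895.5 + Q.
water balance: 599.08 + 0.504·Q = 0.398·(1895.5 + Q)
(0.504 − 0.398)·Q = 0.398×1895.5 − 599.08 = 155.33
Q = 155.33 / 0.106 = 1465.4 tonne/day

1465 tonne/day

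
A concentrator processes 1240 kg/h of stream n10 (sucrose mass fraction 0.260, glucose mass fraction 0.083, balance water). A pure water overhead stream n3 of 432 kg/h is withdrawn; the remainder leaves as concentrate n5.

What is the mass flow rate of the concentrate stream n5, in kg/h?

Concentrate = 1240 − 432 = 808 kg/h.

808 kg/h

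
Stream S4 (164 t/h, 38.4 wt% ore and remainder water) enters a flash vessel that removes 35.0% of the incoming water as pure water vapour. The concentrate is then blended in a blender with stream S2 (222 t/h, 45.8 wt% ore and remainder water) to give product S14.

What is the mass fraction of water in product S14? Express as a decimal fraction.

Vapour removed = 0.350×0.616×164 = 35.358 t/h; concentrate = 128.64 t/h.
water reaching the mixer = 65.666 (from concentrate) + 222×0.542 = 185.99 t/h.
Product flow = 128.64 + 222 = 350.64 t/h; water fraction = 0.530.

0.530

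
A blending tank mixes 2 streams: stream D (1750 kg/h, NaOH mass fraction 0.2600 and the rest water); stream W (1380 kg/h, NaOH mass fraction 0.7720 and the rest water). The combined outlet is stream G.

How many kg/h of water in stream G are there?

water out = water in = 1750×0.740 + 1380×0.228 = 1609.6 kg/h.

1610 kg/h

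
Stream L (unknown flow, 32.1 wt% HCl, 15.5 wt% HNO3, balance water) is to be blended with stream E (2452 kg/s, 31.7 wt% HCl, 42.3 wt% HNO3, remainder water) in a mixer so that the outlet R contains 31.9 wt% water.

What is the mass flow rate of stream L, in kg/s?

Let L be the unknown flow. Total out = 2452 + L.
water balance: 637.52 + 0.524·L = 0.319·(2452 + L)
(0.524 − 0.319)·L = 0.319×2452 − 637.52 = 144.67
L = 144.67 / 0.205 = 705.7 kg/s

705.7 kg/s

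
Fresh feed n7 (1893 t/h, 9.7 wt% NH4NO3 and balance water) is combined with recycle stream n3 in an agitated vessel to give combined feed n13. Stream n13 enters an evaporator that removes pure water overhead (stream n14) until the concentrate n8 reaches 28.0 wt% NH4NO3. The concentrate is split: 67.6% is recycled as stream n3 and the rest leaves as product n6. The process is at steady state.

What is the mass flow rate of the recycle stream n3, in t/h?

Overall NH4NO3 balance (none leaves overhead): NH4NO3 in fresh feed = NH4NO3 in product, i.e. 1893×0.097 = (1−0.676)·n8·0.280.
n8 = 183.62/(0.280×0.324) = 2024 t/h.
Recycle n3 = 0.676×2024 = 1368.3 t/h.

1368 t/h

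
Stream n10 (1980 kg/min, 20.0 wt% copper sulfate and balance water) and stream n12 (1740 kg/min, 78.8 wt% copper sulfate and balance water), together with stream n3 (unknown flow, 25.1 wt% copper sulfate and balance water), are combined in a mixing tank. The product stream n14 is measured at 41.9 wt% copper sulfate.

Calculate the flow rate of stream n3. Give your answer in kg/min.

1241 kg/min

Let n3 be the unknown flow. Total out = 3720 + n3.
copper sulfate balance: 1767.1 + 0.251·n3 = 0.419·(3720 + n3)
(0.251 − 0.419)·n3 = 0.419×3720 − 1767.1 = -208.44
n3 = -208.44 / -0.168 = 1240.7 kg/min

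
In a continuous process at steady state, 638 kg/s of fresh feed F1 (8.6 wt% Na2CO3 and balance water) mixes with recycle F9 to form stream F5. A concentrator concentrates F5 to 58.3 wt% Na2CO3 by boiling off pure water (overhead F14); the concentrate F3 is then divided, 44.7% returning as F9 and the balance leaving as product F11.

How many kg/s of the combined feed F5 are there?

714.1 kg/s

Overall Na2CO3 balance (none leaves overhead): Na2CO3 in fresh feed = Na2CO3 in product, i.e. 638×0.086 = (1−0.447)·F3·0.583.
F3 = 54.868/(0.583×0.553) = 170.19 kg/s.
Recycle F9 = 0.447×170.19 = 76.073 kg/s.
Combined feed F5 = 638 + 76.073 = 714.07 kg/s.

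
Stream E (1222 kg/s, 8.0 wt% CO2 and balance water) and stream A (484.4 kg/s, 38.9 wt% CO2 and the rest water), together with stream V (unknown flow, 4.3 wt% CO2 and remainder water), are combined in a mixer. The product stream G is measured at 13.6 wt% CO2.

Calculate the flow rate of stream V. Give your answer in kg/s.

581.9 kg/s

Let V be the unknown flow. Total out = 1706.4 + V.
CO2 balance: 286.19 + 0.043·V = 0.136·(1706.4 + V)
(0.043 − 0.136)·V = 0.136×1706.4 − 286.19 = -54.121
V = -54.121 / -0.093 = 581.95 kg/s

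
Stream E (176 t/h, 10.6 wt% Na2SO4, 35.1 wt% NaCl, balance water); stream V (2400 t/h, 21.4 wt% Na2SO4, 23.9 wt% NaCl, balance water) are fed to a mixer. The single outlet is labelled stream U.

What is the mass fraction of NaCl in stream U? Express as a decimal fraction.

Total flow out = 176 + 2400 = 2576 t/h.
NaCl in = 176×0.351 + 2400×0.239 = 635.38 t/h.
NaCl mass fraction in U = 635.38/2576 = 0.2467.

0.2467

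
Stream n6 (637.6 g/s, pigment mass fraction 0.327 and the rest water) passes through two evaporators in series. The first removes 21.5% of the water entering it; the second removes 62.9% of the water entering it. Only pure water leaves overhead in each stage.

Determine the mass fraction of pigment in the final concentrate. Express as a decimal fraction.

water in feed = 637.6×0.673 = 429.1 g/s.
After stage 1: water left = (1−0.215)×429.1 = 336.85; stream total = 545.34 g/s.
After stage 2: water left = (1−0.629)×336.85 = 124.97; final concentrate = 333.47 g/s.
pigment fraction = 208.5/333.47 = 0.625.

0.625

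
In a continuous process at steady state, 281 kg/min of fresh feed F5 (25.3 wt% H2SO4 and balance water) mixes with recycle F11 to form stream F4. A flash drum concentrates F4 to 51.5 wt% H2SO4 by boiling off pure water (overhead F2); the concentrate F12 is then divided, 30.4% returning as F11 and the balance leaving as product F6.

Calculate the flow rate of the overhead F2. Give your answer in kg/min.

Overall H2SO4 balance (none leaves overhead): H2SO4 in fresh feed = H2SO4 in product, i.e. 281×0.253 = (1−0.304)·F12·0.515.
F12 = 71.093/(0.515×0.696) = 198.34 kg/min.
Recycle F11 = 0.304×198.34 = 60.295 kg/min.
Combined feed F4 = 281 + 60.295 = 341.3 kg/min.
Overhead F2 = F4 − F12 = 341.3 − 198.34 = 142.96 kg/min.

143 kg/min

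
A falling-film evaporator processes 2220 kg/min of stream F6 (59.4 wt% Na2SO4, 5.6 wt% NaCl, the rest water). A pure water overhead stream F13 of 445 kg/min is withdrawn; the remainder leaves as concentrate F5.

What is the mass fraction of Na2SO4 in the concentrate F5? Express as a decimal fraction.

Na2SO4 is not removed: 2220×0.594 = 1318.7 kg/min of Na2SO4 enters F5.
Concentrate = 2220 − 445 = 1775 kg/min.
Mass fraction = 1318.7/1775 = 0.743.

0.743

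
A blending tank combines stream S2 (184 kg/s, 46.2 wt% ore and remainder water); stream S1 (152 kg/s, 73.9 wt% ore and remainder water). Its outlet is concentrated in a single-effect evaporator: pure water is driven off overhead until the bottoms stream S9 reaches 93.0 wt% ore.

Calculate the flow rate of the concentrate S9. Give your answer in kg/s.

212.2 kg/s

ore entering = 184×0.462 + 152×0.739 = 197.34 kg/s.
All ore reports to S9, so S9 = 197.34/0.930 = 212.19 kg/s.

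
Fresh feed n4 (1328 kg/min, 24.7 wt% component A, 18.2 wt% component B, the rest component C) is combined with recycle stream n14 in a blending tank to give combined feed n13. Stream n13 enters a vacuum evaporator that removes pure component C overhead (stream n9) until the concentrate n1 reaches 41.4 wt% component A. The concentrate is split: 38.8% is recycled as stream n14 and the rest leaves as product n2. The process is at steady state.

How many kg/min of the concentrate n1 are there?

Overall component A balance (none leaves overhead): component A in fresh feed = component A in product, i.e. 1328×0.247 = (1−0.388)·n1·0.414.
n1 = 328.02/(0.414×0.612) = 1294.6 kg/min.

1295 kg/min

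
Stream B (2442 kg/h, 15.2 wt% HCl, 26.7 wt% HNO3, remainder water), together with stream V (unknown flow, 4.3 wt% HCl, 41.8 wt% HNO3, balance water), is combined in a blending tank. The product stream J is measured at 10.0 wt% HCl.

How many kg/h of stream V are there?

2228 kg/h

Let V be the unknown flow. Total out = 2442 + V.
HCl balance: 371.18 + 0.043·V = 0.100·(2442 + V)
(0.043 − 0.100)·V = 0.100×2442 − 371.18 = -126.98
V = -126.98 / -0.057 = 2227.8 kg/h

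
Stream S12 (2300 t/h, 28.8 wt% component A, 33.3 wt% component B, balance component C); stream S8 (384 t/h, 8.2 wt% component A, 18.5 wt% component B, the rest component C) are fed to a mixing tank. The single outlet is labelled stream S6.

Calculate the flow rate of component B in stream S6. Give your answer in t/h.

836.9 t/h

component B out = component B in = 2300×0.333 + 384×0.185 = 836.94 t/h.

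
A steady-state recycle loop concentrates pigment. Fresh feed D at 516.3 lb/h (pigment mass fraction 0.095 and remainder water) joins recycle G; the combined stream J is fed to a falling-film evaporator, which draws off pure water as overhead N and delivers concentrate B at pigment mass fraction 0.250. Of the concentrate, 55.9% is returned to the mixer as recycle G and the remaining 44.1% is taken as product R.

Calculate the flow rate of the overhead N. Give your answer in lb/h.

320.1 lb/h

Overall pigment balance (none leaves overhead): pigment in fresh feed = pigment in product, i.e. 516.3×0.095 = (1−0.559)·B·0.250.
B = 49.048/(0.250×0.441) = 444.88 lb/h.
Recycle G = 0.559×444.88 = 248.69 lb/h.
Combined feed J = 516.3 + 248.69 = 764.99 lb/h.
Overhead N = J − B = 764.99 − 444.88 = 320.11 lb/h.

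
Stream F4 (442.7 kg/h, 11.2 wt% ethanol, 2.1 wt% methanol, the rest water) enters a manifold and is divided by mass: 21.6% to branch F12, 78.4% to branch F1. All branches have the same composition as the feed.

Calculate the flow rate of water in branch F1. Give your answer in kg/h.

300.9 kg/h

Branch F1 total = 0.784×442.7 = 347.08 kg/h.
water in F1 = 0.867×347.08 = 300.92 kg/h.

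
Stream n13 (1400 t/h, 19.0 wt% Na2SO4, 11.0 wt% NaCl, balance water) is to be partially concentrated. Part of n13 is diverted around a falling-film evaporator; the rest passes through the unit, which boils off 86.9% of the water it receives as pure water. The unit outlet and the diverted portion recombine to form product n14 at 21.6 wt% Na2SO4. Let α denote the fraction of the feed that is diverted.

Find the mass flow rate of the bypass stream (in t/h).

1123 t/h

All 1400×0.190 = 266 t/h of Na2SO4 reaches n14, so n14 = 266/0.216 = 1231.5 t/h and vapour = 168.52 t/h.
The evaporator receives (1−α)·1400 of feed at 0.700 water and removes 0.869 of that water:
0.869×0.700×(1−α)×1400 = 168.52
(1−α) = 168.52/851.62 = 0.1979;  α = 0.8021.
Bypass flow = 0.8021×1400 = 1123 t/h.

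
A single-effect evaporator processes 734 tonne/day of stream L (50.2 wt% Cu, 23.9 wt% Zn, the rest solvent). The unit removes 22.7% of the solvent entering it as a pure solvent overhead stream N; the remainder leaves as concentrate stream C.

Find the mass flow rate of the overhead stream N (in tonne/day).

43.15 tonne/day

solvent entering = 734×0.259 = 190.11 tonne/day; overhead removed = 0.227×190.11 = 43.154 tonne/day.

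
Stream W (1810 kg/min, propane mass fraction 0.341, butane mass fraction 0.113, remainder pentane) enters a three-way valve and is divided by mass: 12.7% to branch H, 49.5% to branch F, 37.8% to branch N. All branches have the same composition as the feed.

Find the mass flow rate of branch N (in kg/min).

Branch N flow = 0.378×1810 = 684.18 kg/min.

684.2 kg/min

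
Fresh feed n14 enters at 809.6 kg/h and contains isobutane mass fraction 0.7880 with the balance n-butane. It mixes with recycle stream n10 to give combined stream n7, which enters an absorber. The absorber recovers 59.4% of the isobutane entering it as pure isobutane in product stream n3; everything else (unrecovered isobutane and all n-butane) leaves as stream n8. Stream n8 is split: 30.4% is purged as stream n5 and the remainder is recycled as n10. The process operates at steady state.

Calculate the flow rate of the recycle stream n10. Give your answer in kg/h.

644.2 kg/h

n-butane enters only via n14 and leaves only via the purge: 809.6×0.212 = 0.304×(n-butane in n8), and the absorber passes all n-butane, so n-butane in n7 = n-butane in n8 = 564.59 kg/h.
isobutane in n7: m_A = 809.6×0.788 + (1−0.304)·(1−0.594)·m_A, so m_A = 637.96/0.7174 = 889.24 kg/h.
n8 = (1−0.594)×889.24 + 564.59 = 925.62 kg/h.
Recycle n10 = (1−0.304)×925.62 = 644.23 kg/h.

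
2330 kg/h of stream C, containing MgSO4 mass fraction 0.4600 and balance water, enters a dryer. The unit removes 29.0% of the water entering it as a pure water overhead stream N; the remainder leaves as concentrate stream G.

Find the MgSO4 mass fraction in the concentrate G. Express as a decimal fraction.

MgSO4 is not removed: 2330×0.460 = 1071.8 kg/h of MgSO4 enters G.
water entering = 2330×0.540 = 1258.2 kg/h; overhead removed = 0.290×1258.2 = 364.88 kg/h.
Concentrate = 2330 − 364.88 = 1965.1 kg/h.
Mass fraction = 1071.8/1965.1 = 0.5454.

0.5454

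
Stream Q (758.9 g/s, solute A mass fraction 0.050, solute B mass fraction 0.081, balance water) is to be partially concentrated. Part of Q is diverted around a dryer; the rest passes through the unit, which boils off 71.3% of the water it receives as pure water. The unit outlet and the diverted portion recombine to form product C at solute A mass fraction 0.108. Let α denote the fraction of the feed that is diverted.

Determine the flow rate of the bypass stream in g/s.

101.1 g/s

All 758.9×0.050 = 37.945 g/s of solute A reaches C, so C = 37.945/0.108 = 351.34 g/s and vapour = 407.56 g/s.
The evaporator receives (1−α)·758.9 of feed at 0.869 water and removes 0.713 of that water:
0.713×0.869×(1−α)×758.9 = 407.56
(1−α) = 407.56/470.21 = 0.8668;  α = 0.1332.
Bypass flow = 0.1332×758.9 = 101.12 g/s.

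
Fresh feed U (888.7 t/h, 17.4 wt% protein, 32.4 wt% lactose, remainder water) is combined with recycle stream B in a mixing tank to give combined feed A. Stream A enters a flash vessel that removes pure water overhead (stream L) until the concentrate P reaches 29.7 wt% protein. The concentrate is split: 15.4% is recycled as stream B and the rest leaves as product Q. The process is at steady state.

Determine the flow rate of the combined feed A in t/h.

Overall protein balance (none leaves overhead): protein in fresh feed = protein in product, i.e. 888.7×0.174 = (1−0.154)·P·0.297.
P = 154.63/(0.297×0.846) = 615.43 t/h.
Recycle B = 0.154×615.43 = 94.776 t/h.
Combined feed A = 888.7 + 94.776 = 983.48 t/h.

983.5 t/h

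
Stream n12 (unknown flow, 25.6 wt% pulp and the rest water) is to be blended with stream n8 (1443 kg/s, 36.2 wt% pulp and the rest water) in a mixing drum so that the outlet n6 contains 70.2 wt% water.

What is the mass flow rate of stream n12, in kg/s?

Let n12 be the unknown flow. Total out = 1443 + n12.
water balance: 920.63 + 0.744·n12 = 0.702·(1443 + n12)
(0.744 − 0.702)·n12 = 0.702×1443 − 920.63 = 92.352
n12 = 92.352 / 0.042 = 2198.9 kg/s

2199 kg/s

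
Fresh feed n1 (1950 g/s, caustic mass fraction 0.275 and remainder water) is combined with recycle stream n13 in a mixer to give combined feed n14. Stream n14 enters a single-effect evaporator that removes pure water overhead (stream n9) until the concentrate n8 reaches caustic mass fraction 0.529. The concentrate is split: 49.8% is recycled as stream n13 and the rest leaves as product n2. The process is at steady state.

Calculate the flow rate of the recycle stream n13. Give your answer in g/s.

Overall caustic balance (none leaves overhead): caustic in fresh feed = caustic in product, i.e. 1950×0.275 = (1−0.498)·n8·0.529.
n8 = 536.25/(0.529×0.502) = 2019.3 g/s.
Recycle n13 = 0.498×2019.3 = 1005.6 g/s.

1006 g/s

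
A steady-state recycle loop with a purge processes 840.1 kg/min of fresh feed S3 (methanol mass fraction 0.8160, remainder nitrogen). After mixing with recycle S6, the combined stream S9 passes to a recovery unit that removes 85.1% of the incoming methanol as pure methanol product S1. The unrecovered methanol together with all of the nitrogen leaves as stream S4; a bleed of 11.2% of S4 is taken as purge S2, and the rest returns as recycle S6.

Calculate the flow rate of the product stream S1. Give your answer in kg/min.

672.3 kg/min

methanol in S9: m_A = 840.1×0.816 + (1−0.112)·(1−0.851)·m_A, so m_A = 685.52/0.8677 = 790.06 kg/min.
Product S1 = 0.851×790.06 = 672.34 kg/min.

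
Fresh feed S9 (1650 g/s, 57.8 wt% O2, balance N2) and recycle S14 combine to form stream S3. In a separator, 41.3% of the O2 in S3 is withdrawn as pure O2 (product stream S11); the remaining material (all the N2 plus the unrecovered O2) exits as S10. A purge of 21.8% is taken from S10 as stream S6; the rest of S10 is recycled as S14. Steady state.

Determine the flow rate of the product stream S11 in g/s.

O2 in S3: m_A = 1650×0.578 + (1−0.218)·(1−0.413)·m_A, so m_A = 953.7/0.5410 = 1763 g/s.
Product S11 = 0.413×1763 = 728.1 g/s.

728.1 g/s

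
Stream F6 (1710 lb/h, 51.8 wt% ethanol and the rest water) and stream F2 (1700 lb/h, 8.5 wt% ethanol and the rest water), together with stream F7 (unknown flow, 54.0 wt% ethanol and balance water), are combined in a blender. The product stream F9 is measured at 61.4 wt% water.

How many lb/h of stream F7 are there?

1857 lb/h

Let F7 be the unknown flow. Total out = 3410 + F7.
water balance: 2379.7 + 0.460·F7 = 0.614·(3410 + F7)
(0.460 − 0.614)·F7 = 0.614×3410 − 2379.7 = -285.98
F7 = -285.98 / -0.154 = 1857 lb/h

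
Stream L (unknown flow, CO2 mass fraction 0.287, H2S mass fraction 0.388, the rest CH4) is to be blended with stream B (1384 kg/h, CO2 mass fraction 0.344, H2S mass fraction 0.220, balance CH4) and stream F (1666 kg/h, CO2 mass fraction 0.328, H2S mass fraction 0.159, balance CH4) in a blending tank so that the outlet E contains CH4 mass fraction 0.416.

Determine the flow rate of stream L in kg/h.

2080 kg/h

Let L be the unknown flow. Total out = 3050 + L.
CH4 balance: 1458.1 + 0.325·L = 0.416·(3050 + L)
(0.325 − 0.416)·L = 0.416×3050 − 1458.1 = -189.28
L = -189.28 / -0.091 = 2080 kg/h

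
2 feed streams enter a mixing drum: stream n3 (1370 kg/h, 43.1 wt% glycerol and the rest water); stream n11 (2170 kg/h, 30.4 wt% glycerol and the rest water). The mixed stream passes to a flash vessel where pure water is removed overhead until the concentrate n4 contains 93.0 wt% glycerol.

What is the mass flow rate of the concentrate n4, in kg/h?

glycerol entering = 1370×0.431 + 2170×0.304 = 1250.2 kg/h.
All glycerol reports to n4, so n4 = 1250.2/0.930 = 1344.2 kg/h.

1344 kg/h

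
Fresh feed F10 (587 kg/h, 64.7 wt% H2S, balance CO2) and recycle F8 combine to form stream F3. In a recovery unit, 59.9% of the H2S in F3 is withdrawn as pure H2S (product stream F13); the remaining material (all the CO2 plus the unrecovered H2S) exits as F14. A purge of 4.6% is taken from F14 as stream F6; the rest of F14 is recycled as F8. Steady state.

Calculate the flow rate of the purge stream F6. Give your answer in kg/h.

218.6 kg/h

CO2 enters only via F10 and leaves only via the purge: 587×0.353 = 0.046×(CO2 in F14), and the recovery unit passes all CO2, so CO2 in F3 = CO2 in F14 = 4504.6 kg/h.
H2S in F3: m_A = 587×0.647 + (1−0.046)·(1−0.599)·m_A, so m_A = 379.79/0.6174 = 615.1 kg/h.
F14 = (1−0.599)×615.1 + 4504.6 = 4751.2 kg/h.
Purge F6 = 0.046×4751.2 = 218.56 kg/h.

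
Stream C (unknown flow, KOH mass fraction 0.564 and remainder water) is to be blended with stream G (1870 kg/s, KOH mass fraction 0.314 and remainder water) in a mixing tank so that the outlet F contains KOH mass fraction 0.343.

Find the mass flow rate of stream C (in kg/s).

Let C be the unknown flow. Total out = 1870 + C.
KOH balance: 587.18 + 0.564·C = 0.343·(1870 + C)
(0.564 − 0.343)·C = 0.343×1870 − 587.18 = 54.23
C = 54.23 / 0.221 = 245.38 kg/s

245.4 kg/s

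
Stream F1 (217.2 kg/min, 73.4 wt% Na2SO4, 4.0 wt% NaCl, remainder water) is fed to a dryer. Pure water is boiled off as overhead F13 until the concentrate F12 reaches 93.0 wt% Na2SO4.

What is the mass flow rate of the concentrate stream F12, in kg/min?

171.4 kg/min

Na2SO4 is conserved: 217.2×0.734 = 159.42 kg/min all reports to the concentrate.
Concentrate = 159.42/(target fraction) = 171.42 kg/min.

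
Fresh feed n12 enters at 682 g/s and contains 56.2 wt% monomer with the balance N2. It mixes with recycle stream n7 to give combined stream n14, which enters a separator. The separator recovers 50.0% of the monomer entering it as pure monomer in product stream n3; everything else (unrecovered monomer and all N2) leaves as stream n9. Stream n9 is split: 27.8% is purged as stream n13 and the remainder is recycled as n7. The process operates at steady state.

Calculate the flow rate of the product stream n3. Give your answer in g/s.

299.9 g/s

monomer in n14: m_A = 682×0.562 + (1−0.278)·(1−0.500)·m_A, so m_A = 383.28/0.6390 = 599.82 g/s.
Product n3 = 0.500×599.82 = 299.91 g/s.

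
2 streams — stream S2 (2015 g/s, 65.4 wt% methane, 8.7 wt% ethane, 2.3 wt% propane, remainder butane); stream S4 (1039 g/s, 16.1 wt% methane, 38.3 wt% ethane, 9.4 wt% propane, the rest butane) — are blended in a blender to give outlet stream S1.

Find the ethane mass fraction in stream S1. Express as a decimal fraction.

0.188

Total flow out = 2015 + 1039 = 3054 g/s.
ethane in = 2015×0.087 + 1039×0.383 = 573.24 g/s.
ethane mass fraction in S1 = 573.24/3054 = 0.188.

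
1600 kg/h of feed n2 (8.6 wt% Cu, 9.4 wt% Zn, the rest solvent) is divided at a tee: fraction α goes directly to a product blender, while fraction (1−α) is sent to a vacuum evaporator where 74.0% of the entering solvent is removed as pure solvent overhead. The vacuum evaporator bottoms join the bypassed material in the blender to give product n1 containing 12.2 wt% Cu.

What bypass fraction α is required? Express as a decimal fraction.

0.514

All 1600×0.086 = 137.6 kg/h of Cu reaches n1, so n1 = 137.6/0.122 = 1127.9 kg/h and vapour = 472.13 kg/h.
The evaporator receives (1−α)·1600 of feed at 0.820 solvent and removes 0.740 of that solvent:
0.740×0.820×(1−α)×1600 = 472.13
(1−α) = 472.13/970.88 = 0.4863;  α = 0.5137.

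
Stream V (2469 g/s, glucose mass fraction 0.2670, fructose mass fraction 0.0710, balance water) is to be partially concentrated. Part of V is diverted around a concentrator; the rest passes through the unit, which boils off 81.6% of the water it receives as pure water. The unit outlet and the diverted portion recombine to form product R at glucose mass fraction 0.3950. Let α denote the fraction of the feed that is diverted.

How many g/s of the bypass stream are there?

987.9 g/s

All 2469×0.267 = 659.22 g/s of glucose reaches R, so R = 659.22/0.395 = 1668.9 g/s and vapour = 800.08 g/s.
The evaporator receives (1−α)·2469 of feed at 0.662 water and removes 0.816 of that water:
0.816×0.662×(1−α)×2469 = 800.08
(1−α) = 800.08/1333.7 = 0.5999;  α = 0.4001.
Bypass flow = 0.4001×2469 = 987.9 g/s.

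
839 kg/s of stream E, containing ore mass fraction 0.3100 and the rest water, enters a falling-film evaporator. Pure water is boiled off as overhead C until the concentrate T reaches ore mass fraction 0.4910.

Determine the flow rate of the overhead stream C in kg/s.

309.3 kg/s

ore is conserved: 839×0.310 = 260.09 kg/s all reports to the concentrate.
Concentrate = 260.09/(target fraction) = 529.71 kg/s.
Overhead = 839 − 529.71 = 309.29 kg/s.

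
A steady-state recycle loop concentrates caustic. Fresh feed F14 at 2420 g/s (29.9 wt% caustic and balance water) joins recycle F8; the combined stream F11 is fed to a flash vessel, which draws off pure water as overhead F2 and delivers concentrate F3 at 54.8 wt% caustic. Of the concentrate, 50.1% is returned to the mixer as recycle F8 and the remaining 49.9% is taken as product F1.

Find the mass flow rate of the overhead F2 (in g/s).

Overall caustic balance (none leaves overhead): caustic in fresh feed = caustic in product, i.e. 2420×0.299 = (1−0.501)·F3·0.548.
F3 = 723.58/(0.548×0.499) = 2646.1 g/s.
Recycle F8 = 0.501×2646.1 = 1325.7 g/s.
Combined feed F11 = 2420 + 1325.7 = 3745.7 g/s.
Overhead F2 = F11 − F3 = 3745.7 − 2646.1 = 1099.6 g/s.

1100 g/s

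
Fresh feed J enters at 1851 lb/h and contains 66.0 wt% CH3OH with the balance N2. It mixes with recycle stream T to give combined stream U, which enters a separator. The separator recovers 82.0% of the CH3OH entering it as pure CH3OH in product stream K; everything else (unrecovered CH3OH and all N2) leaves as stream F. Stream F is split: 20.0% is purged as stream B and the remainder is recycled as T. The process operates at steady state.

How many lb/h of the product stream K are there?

1170 lb/h

CH3OH in U: m_A = 1851×0.660 + (1−0.200)·(1−0.820)·m_A, so m_A = 1221.7/0.8560 = 1427.2 lb/h.
Product K = 0.820×1427.2 = 1170.3 lb/h.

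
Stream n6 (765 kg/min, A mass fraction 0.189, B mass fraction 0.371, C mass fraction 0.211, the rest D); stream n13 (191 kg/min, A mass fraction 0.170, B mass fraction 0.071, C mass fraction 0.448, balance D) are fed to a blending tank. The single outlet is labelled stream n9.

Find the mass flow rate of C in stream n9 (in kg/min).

C out = C in = 765×0.211 + 191×0.448 = 246.98 kg/min.

247 kg/min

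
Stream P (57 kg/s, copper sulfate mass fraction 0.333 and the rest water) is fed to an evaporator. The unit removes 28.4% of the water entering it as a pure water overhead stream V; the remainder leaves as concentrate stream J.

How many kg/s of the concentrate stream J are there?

46.2 kg/s

water entering = 57×0.667 = 38.019 kg/s; overhead removed = 0.284×38.019 = 10.797 kg/s.
Concentrate = 57 − 10.797 = 46.203 kg/s.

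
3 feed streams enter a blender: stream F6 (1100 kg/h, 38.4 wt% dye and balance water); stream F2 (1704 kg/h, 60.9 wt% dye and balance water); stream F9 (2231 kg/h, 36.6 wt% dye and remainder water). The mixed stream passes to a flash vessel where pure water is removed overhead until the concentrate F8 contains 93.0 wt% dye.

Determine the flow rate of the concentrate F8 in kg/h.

dye entering = 1100×0.384 + 1704×0.609 + 2231×0.366 = 2276.7 kg/h.
All dye reports to F8, so F8 = 2276.7/0.930 = 2448 kg/h.

2448 kg/h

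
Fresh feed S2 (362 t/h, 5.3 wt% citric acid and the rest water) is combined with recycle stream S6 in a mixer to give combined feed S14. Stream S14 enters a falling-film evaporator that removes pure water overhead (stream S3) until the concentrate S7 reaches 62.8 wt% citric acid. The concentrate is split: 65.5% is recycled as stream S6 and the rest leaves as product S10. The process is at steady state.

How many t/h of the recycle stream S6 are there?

Overall citric acid balance (none leaves overhead): citric acid in fresh feed = citric acid in product, i.e. 362×0.053 = (1−0.655)·S7·0.628.
S7 = 19.186/(0.628×0.345) = 88.553 t/h.
Recycle S6 = 0.655×88.553 = 58.003 t/h.

58 t/h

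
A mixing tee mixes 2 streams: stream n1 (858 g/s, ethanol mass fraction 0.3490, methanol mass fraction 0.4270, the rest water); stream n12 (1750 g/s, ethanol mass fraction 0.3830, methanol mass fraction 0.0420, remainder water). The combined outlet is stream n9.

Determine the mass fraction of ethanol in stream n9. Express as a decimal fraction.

Total flow out = 858 + 1750 = 2608 g/s.
ethanol in = 858×0.349 + 1750×0.383 = 969.69 g/s.
ethanol mass fraction in n9 = 969.69/2608 = 0.3718.

0.3718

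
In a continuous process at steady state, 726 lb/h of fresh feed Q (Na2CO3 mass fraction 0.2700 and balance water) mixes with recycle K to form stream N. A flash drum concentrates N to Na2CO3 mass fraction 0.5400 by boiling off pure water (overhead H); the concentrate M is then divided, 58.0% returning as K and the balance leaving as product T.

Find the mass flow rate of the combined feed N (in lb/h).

Overall Na2CO3 balance (none leaves overhead): Na2CO3 in fresh feed = Na2CO3 in product, i.e. 726×0.270 = (1−0.580)·M·0.540.
M = 196.02/(0.540×0.420) = 864.29 lb/h.
Recycle K = 0.580×864.29 = 501.29 lb/h.
Combined feed N = 726 + 501.29 = 1227.3 lb/h.

1227 lb/h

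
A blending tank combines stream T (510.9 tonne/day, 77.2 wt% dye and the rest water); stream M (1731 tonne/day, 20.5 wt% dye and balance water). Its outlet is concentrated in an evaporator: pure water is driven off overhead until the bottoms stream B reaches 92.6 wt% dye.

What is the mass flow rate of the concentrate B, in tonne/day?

809.1 tonne/day

dye entering = 510.9×0.772 + 1731×0.205 = 749.27 tonne/day.
All dye reports to B, so B = 749.27/0.926 = 809.15 tonne/day.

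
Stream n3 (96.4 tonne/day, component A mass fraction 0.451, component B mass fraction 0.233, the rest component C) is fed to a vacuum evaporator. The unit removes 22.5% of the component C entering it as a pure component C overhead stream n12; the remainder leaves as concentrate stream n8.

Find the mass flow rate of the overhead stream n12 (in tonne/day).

6.854 tonne/day

component C entering = 96.4×0.316 = 30.462 tonne/day; overhead removed = 0.225×30.462 = 6.854 tonne/day.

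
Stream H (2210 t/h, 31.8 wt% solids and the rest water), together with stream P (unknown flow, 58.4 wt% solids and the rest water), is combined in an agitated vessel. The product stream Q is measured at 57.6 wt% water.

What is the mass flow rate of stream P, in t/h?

1464 t/h

Let P be the unknown flow. Total out = 2210 + P.
water balance: 1507.2 + 0.416·P = 0.576·(2210 + P)
(0.416 − 0.576)·P = 0.576×2210 − 1507.2 = -234.26
P = -234.26 / -0.160 = 1464.1 t/h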